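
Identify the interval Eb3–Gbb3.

The letter names run E→G, a span of 2 letter steps, so the interval is some kind of third.
Eb to Gbb is 2 semitones. A major third is 4, so 2 makes it diminished.

diminished third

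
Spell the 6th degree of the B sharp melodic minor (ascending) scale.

The B# melodic minor (ascending) scale runs B# C## D# E# F## G## A##.
Degree 6 is G##.

G##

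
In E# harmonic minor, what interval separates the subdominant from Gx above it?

major seventh

The subdominant of E# harmonic minor is A#.
A# up to G##: letters A→G make it a seventh; 11 semitones makes it major.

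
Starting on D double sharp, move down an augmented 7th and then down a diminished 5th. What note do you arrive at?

An augmented seventh down from D## is E (letter E, 12 semitones down).
A diminished fifth down from E is A# (letter A, 6 semitones down).

A#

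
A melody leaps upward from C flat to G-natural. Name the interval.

augmented fifth

The letter names run C→G, a span of 4 letter steps, so the interval is some kind of fifth.
Cb to G is 8 semitones. A perfect fifth is 7, so 8 makes it augmented.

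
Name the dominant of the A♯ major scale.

E#

Degree 5 takes the letter 4 steps above A, which is E.
In major, degree 5 sits 7 semitones above the tonic. A# + 7 semitones is pitch class 5, spelled on E as E#.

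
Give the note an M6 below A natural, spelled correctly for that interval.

C

A sixth below A lands on the letter C.
A major sixth spans 9 semitones, so A moves to pitch class 0. On the letter C that is C.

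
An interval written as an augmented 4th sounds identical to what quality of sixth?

An augmented fourth spans 6 semitones.
A sixth spanning 6 semitones is doubly diminished (the major sixth is 9).

doubly diminished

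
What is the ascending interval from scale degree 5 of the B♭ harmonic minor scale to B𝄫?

diminished fourth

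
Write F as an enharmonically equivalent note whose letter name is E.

F is pitch class 5. The letter E alone is pitch class 4.
To reach pitch class 5 from E requires an offset of +1 semitone, i.e. sharp: E#.

E#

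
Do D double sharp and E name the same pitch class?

Yes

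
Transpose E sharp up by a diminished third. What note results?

G

A third above E lands on the letter G.
A diminished third spans 2 semitones, so E# moves to pitch class 7. On the letter G that is G.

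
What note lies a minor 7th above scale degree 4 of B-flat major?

Db

Scale degree 4 of Bb major is Eb.
A minor seventh (10 semitones) above Eb lands on the letter D, giving Db.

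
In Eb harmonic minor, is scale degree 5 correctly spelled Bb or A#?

Bb

Each scale degree takes a distinct letter name. Degree 5 of a scale on E must use the letter B.
Bb and A# are enharmonically the same pitch, but only Bb uses the letter B, so it is the correct spelling here.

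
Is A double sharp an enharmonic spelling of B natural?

Yes

A## is pitch class 11; B is pitch class 11.
All spellings map to pitch class 11, so they are enharmonically equivalent.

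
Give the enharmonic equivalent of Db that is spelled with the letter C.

C#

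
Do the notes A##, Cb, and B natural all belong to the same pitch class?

A## = pitch class 11 and Cb = pitch class 11 and B = pitch class 11 — the same pitch class, so they are enharmonic equivalents.

Yes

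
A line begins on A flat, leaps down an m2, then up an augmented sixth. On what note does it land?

E#

A minor second down from Ab is G (letter G, 1 semitone down).
An augmented sixth up from G is E# (letter E, 10 semitones up).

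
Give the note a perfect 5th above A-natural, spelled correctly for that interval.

E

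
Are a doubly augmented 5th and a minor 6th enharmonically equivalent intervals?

No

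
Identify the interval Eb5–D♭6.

The letter names run E→D, a span of 6 letter steps, so the interval is some kind of seventh.
Eb to Db is 10 semitones. A major seventh is 11, so 10 makes it minor.

minor seventh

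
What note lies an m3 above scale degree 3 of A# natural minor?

E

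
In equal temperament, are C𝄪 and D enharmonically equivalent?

C## is pitch class 2; D is pitch class 2.
All spellings map to pitch class 2, so they are enharmonically equivalent.

Yes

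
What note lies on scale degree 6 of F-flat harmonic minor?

The Fb harmonic minor scale runs Fb Gb Abb Bbb Cb Dbb Eb.
Degree 6 is Dbb.

Dbb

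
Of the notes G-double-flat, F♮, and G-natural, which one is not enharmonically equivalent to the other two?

G

In 12-tone equal temperament, enharmonic equivalents share a pitch class. Gbb is pitch class 5; F is pitch class 5; G is pitch class 7.
Gbb and F share pitch class 5, while G is pitch class 7.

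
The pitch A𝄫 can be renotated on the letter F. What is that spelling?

Plain F sits 2 semitones below Abb, so on the letter F the same pitch needs a double sharp: F##.

F##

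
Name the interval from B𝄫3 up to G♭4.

Counting letters B–C–D–E–F–G gives a sixth.
Bbb→Gb = 9 semitones, exactly the major sixth.

major sixth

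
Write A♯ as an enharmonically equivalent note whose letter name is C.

Cbb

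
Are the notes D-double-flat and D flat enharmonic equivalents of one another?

Dbb is pitch class 0; Db is pitch class 1.
The pitch classes differ (0 vs. 1), so they are not enharmonic equivalents.

No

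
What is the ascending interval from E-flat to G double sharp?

doubly augmented third

The letter names run E→G, a span of 2 letter steps, so the interval is some kind of third.
Eb to G## is 6 semitones. A major third is 4, so 6 makes it doubly augmented.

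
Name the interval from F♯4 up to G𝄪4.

augmented second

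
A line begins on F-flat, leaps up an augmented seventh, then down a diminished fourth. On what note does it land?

An augmented seventh up from Fb is E (letter E, 12 semitones up).
A diminished fourth down from E is B# (letter B, 4 semitones down).

B#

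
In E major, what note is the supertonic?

Degree 2 takes the letter 1 step above E, which is F.
In major, degree 2 sits 2 semitones above the tonic. E + 2 semitones is pitch class 6, spelled on F as F#.

F#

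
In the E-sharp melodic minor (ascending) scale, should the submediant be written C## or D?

Each scale degree takes a distinct letter name. Degree 6 of a scale on E must use the letter C.
C## and D are enharmonically the same pitch, but only C## uses the letter C, so it is the correct spelling here.

C##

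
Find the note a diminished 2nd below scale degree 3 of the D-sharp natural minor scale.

E##

Scale degree 3 of D# natural minor is F#.
A diminished second (0 semitones) below F# lands on the letter E, giving E##.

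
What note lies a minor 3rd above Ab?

A up a major third is C#, so the target letter is C.
From Ab, a minor third is 3 semitones up: Cb.

Cb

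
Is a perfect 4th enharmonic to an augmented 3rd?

A perfect fourth spans 5 semitones; an augmented third spans 5.
They are enharmonically equivalent.

Yes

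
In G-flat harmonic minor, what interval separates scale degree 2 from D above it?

augmented fourth

Scale degree 2 of Gb harmonic minor is Ab.
Ab up to D: letters A→D make it a fourth; 6 semitones makes it augmented.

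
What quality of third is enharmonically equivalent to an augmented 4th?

An augmented fourth spans 6 semitones.
A third spanning 6 semitones is doubly augmented (the major third is 4).

doubly augmented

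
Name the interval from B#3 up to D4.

diminished third

Counting letters B–C–D gives a third.
B#→D = 2 semitones, 2 narrower than the major third (4), so diminished.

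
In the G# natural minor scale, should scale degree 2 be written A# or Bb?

A#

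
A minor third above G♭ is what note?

G up a major third is B, so the target letter is B.
From Gb, a minor third is 3 semitones up: Bbb.

Bbb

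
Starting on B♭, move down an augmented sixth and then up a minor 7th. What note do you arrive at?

Cbb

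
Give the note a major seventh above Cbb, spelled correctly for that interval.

Bbb

C up a major seventh is B, so the target letter is B.
From Cbb, a major seventh is 11 semitones up: Bbb.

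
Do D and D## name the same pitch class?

No

D is pitch class 2; D## is pitch class 4.
The pitch classes differ (2 vs. 4), so they are not enharmonic equivalents.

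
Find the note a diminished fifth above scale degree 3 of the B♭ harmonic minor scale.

Abb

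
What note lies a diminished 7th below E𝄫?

F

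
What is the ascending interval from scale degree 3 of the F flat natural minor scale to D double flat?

Scale degree 3 of Fb natural minor is Abb.
Abb up to Dbb: letters A→D make it a fourth; 5 semitones makes it perfect.

perfect fourth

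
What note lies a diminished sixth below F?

F down a major sixth is Ab, so the target letter is A.
From F, a diminished sixth is 7 semitones down: A#.

A#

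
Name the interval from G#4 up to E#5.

The letter names run G→E, a span of 5 letter steps, so the interval is some kind of sixth.
G# to E# is 9 semitones. A major sixth is 9, so 9 makes it major.

major sixth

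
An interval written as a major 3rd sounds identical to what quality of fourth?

diminished

A major third spans 4 semitones.
A fourth spanning 4 semitones is diminished (the perfect fourth is 5).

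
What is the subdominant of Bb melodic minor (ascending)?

Eb

The Bb melodic minor (ascending) scale runs Bb C Db Eb F G A.
Degree 4 is Eb.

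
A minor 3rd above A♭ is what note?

Cb

A third above A lands on the letter C.
A minor third spans 3 semitones, so Ab moves to pitch class 11. On the letter C that is Cb.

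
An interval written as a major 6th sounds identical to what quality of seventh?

diminished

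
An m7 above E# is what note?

A seventh above E lands on the letter D.
A minor seventh spans 10 semitones, so E# moves to pitch class 3. On the letter D that is D#.

D#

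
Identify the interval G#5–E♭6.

diminished sixth

The letter names run G→E, a span of 5 letter steps, so the interval is some kind of sixth.
G# to Eb is 7 semitones. A major sixth is 9, so 7 makes it diminished.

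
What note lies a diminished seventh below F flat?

G

A seventh below F lands on the letter G.
A diminished seventh spans 9 semitones, so Fb moves to pitch class 7. On the letter G that is G.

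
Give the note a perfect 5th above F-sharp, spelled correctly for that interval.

C#

A fifth above F lands on the letter C.
A perfect fifth spans 7 semitones, so F# moves to pitch class 1. On the letter C that is C#.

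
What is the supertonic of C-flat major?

Db

Degree 2 takes the letter 1 step above C, which is D.
In major, degree 2 sits 2 semitones above the tonic. Cb + 2 semitones is pitch class 1, spelled on D as Db.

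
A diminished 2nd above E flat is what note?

E up a major second is F#, so the target letter is F.
From Eb, a diminished second is 0 semitones up: Fbb.

Fbb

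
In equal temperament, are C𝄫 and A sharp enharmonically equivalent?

Cbb = pitch class 10 and A# = pitch class 10 — the same pitch class, so they are enharmonic equivalents.

Yes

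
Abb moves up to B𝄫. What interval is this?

The letter names run A→B, a span of 1 letter step, so the interval is some kind of second.
Abb to Bbb is 2 semitones. A major second is 2, so 2 makes it major.

major second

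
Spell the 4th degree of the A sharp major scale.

The A# major scale runs A# B# C## D# E# F## G##.
Degree 4 is D#.

D#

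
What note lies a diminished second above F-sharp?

Gb

A second above F lands on the letter G.
A diminished second spans 0 semitones, so F# moves to pitch class 6. On the letter G that is Gb.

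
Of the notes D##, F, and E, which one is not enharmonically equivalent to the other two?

F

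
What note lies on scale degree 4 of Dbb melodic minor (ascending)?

Degree 4 takes the letter 3 steps above D, which is G.
In melodic minor (ascending), degree 4 sits 5 semitones above the tonic. Dbb + 5 semitones is pitch class 5, spelled on G as Gbb.

Gbb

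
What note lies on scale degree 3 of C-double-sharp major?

The C## major scale runs C## D## E## F## G## A## B##.
Degree 3 is E##.

E##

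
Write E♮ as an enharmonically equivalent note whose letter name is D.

Plain D sits 2 semitones below E, so on the letter D the same pitch needs a double sharp: D##.

D##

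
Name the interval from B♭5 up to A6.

major seventh

The letter names run B→A, a span of 6 letter steps, so the interval is some kind of seventh.
Bb to A is 11 semitones. A major seventh is 11, so 11 makes it major.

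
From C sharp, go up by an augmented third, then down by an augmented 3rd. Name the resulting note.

C#

An augmented third up from C# is E## (letter E, 5 semitones up).
An augmented third down from E## is C# (letter C, 5 semitones down).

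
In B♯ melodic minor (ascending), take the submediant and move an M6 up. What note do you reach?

The submediant of B# melodic minor (ascending) is G##.
A major sixth (9 semitones) above G## lands on the letter E, giving E##.

E##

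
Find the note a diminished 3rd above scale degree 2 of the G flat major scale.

Cbb

Scale degree 2 of Gb major is Ab.
A diminished third (2 semitones) above Ab lands on the letter C, giving Cbb.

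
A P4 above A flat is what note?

Db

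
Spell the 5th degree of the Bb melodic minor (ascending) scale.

F

Degree 5 takes the letter 4 steps above B, which is F.
In melodic minor (ascending), degree 5 sits 7 semitones above the tonic. Bb + 7 semitones is pitch class 5, spelled on F as F.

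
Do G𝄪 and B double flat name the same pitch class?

Yes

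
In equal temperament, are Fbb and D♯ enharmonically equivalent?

Yes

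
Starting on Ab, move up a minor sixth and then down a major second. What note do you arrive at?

A minor sixth up from Ab is Fb (letter F, 8 semitones up).
A major second down from Fb is Ebb (letter E, 2 semitones down).

Ebb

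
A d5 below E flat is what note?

A

E down a perfect fifth is A, so the target letter is A.
From Eb, a diminished fifth is 6 semitones down: A.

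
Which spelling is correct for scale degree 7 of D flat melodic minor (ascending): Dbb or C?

Each scale degree takes a distinct letter name. Degree 7 of a scale on D must use the letter C.
C and Dbb are enharmonically the same pitch, but only C uses the letter C, so it is the correct spelling here.

C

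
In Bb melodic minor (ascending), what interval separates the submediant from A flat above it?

The submediant of Bb melodic minor (ascending) is G.
G up to Ab: letters G→A make it a second; 1 semitone makes it minor.

minor second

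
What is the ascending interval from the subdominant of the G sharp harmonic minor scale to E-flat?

diminished third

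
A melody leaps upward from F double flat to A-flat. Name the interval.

Counting letters F–G–A gives a third.
Fbb→Ab = 5 semitones, 1 wider than the major third (4), so augmented.

augmented third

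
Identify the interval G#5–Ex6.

Counting letters G–A–B–C–D–E gives a sixth.
G#→E## = 10 semitones, 1 wider than the major sixth (9), so augmented.

augmented sixth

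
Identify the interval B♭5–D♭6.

minor third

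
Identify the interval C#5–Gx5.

augmented fifth

The letter names run C→G, a span of 4 letter steps, so the interval is some kind of fifth.
C# to G## is 8 semitones. A perfect fifth is 7, so 8 makes it augmented.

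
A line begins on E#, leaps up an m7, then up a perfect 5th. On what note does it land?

A#

A minor seventh up from E# is D# (letter D, 10 semitones up).
A perfect fifth up from D# is A# (letter A, 7 semitones up).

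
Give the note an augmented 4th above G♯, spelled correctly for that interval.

A fourth above G lands on the letter C.
An augmented fourth spans 6 semitones, so G# moves to pitch class 2. On the letter C that is C##.

C##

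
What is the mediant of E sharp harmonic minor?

G#

Degree 3 takes the letter 2 steps above E, which is G.
In harmonic minor, degree 3 sits 3 semitones above the tonic. E# + 3 semitones is pitch class 8, spelled on G as G#.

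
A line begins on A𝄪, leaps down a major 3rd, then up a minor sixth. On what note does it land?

A major third down from A## is F## (letter F, 4 semitones down).
A minor sixth up from F## is D# (letter D, 8 semitones up).

D#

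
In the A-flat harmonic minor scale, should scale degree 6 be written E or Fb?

Fb

Each scale degree takes a distinct letter name. Degree 6 of a scale on A must use the letter F.
Fb and E are enharmonically the same pitch, but only Fb uses the letter F, so it is the correct spelling here.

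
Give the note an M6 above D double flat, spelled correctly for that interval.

Bbb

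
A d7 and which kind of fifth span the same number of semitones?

A diminished seventh spans 9 semitones.
A fifth spanning 9 semitones is doubly augmented (the perfect fifth is 7).

doubly augmented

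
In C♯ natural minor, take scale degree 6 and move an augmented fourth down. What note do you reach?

Scale degree 6 of C# natural minor is A.
An augmented fourth (6 semitones) below A lands on the letter E, giving Eb.

Eb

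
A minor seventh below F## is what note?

G##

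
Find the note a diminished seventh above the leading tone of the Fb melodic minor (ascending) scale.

Dbb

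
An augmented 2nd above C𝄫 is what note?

C up a major second is D, so the target letter is D.
From Cbb, an augmented second is 3 semitones up: Db.

Db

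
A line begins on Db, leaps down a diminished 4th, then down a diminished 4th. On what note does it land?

E#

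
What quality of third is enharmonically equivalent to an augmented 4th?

doubly augmented

An augmented fourth spans 6 semitones.
A third spanning 6 semitones is doubly augmented (the major third is 4).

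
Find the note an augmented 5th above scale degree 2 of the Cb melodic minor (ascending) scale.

A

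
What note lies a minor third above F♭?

F up a major third is A, so the target letter is A.
From Fb, a minor third is 3 semitones up: Abb.

Abb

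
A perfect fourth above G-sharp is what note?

C#

G up a perfect fourth is C, so the target letter is C.
From G#, a perfect fourth is 5 semitones up: C#.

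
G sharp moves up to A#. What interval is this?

major second

Counting letters G–A gives a second.
G#→A# = 2 semitones, exactly the major second.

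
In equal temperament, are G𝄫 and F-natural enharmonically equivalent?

Gbb is pitch class 5; F is pitch class 5.
All spellings map to pitch class 5, so they are enharmonically equivalent.

Yes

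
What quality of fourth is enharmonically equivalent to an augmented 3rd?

perfect

An augmented third spans 5 semitones.
A fourth spanning 5 semitones is perfect (the perfect fourth is 5).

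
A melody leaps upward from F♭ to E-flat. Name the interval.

major seventh

The letter names run F→E, a span of 6 letter steps, so the interval is some kind of seventh.
Fb to Eb is 11 semitones. A major seventh is 11, so 11 makes it major.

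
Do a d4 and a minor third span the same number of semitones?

No

A diminished fourth spans 4 semitones; a minor third spans 3.
The spans differ, so they are not enharmonic equivalents.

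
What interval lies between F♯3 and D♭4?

diminished sixth

Counting letters F–G–A–B–C–D gives a sixth.
F#→Db = 7 semitones, 2 narrower than the major sixth (9), so diminished.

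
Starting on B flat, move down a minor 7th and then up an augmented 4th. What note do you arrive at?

F#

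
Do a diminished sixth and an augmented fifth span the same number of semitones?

A diminished sixth spans 7 semitones; an augmented fifth spans 8.
The spans differ, so they are not enharmonic equivalents.

No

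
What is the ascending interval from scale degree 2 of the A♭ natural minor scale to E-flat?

perfect fourth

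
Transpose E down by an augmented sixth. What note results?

A sixth below E lands on the letter G.
An augmented sixth spans 10 semitones, so E moves to pitch class 6. On the letter G that is Gb.

Gb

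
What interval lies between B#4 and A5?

Counting letters B–C–D–E–F–G–A gives a seventh.
B#→A = 9 semitones, 2 narrower than the major seventh (11), so diminished.

diminished seventh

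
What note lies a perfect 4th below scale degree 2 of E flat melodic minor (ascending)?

C

Scale degree 2 of Eb melodic minor (ascending) is F.
A perfect fourth (5 semitones) below F lands on the letter C, giving C.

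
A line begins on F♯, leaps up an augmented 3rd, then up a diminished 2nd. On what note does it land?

B

An augmented third up from F# is A## (letter A, 5 semitones up).
A diminished second up from A## is B (letter B, 0 semitones up).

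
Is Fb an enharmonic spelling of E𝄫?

No

Fb is pitch class 4; Ebb is pitch class 2.
The pitch classes differ (4 vs. 2), so they are not enharmonic equivalents.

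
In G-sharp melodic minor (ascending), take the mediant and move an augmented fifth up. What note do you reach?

F##

The mediant of G# melodic minor (ascending) is B.
An augmented fifth (8 semitones) above B lands on the letter F, giving F##.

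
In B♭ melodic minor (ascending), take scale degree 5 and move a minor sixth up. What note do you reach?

Db

Scale degree 5 of Bb melodic minor (ascending) is F.
A minor sixth (8 semitones) above F lands on the letter D, giving Db.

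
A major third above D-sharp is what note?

D up a major third is F#, so the target letter is F.
From D#, a major third is 4 semitones up: F##.

F##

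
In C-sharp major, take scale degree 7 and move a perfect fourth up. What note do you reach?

E#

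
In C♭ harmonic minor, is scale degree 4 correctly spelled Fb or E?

Each scale degree takes a distinct letter name. Degree 4 of a scale on C must use the letter F.
Fb and E are enharmonically the same pitch, but only Fb uses the letter F, so it is the correct spelling here.

Fb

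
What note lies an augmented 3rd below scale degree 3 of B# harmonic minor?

Scale degree 3 of B# harmonic minor is D#.
An augmented third (5 semitones) below D# lands on the letter B, giving Bb.

Bb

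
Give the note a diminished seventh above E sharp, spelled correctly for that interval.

D

E up a major seventh is D#, so the target letter is D.
From E#, a diminished seventh is 9 semitones up: D.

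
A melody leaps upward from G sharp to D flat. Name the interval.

doubly diminished fifth

Counting letters G–A–B–C–D gives a fifth.
G#→Db = 5 semitones, 2 narrower than the perfect fifth (7), so doubly diminished.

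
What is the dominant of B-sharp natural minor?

F##

Degree 5 takes the letter 4 steps above B, which is F.
In natural minor, degree 5 sits 7 semitones above the tonic. B# + 7 semitones is pitch class 7, spelled on F as F##.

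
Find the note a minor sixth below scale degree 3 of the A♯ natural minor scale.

Scale degree 3 of A# natural minor is C#.
A minor sixth (8 semitones) below C# lands on the letter E, giving E#.

E#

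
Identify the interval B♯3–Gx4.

major sixth

The letter names run B→G, a span of 5 letter steps, so the interval is some kind of sixth.
B# to G## is 9 semitones. A major sixth is 9, so 9 makes it major.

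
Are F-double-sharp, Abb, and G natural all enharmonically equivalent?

Yes

F## = pitch class 7 and Abb = pitch class 7 and G = pitch class 7 — the same pitch class, so they are enharmonic equivalents.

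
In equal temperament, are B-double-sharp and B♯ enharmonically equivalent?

Two spellings are enharmonically equivalent only if they share a pitch class.
Here B## → 1, B# → 0; 0 ≠ 1, so they are not.

No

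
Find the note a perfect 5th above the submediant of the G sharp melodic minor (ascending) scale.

The submediant of G# melodic minor (ascending) is E#.
A perfect fifth (7 semitones) above E# lands on the letter B, giving B#.

B#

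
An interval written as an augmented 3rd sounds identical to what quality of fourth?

An augmented third spans 5 semitones.
A fourth spanning 5 semitones is perfect (the perfect fourth is 5).

perfect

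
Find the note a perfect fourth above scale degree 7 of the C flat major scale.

Scale degree 7 of Cb major is Bb.
A perfect fourth (5 semitones) above Bb lands on the letter E, giving Eb.

Eb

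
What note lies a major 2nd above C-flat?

Db

A second above C lands on the letter D.
A major second spans 2 semitones, so Cb moves to pitch class 1. On the letter D that is Db.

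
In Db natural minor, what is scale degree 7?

Degree 7 takes the letter 6 steps above D, which is C.
In natural minor, degree 7 sits 10 semitones above the tonic. Db + 10 semitones is pitch class 11, spelled on C as Cb.

Cb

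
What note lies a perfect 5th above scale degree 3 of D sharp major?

C##

Scale degree 3 of D# major is F##.
A perfect fifth (7 semitones) above F## lands on the letter C, giving C##.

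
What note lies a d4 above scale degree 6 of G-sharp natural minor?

Ab

Scale degree 6 of G# natural minor is E.
A diminished fourth (4 semitones) above E lands on the letter A, giving Ab.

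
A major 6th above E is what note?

A sixth above E lands on the letter C.
A major sixth spans 9 semitones, so E moves to pitch class 1. On the letter C that is C#.

C#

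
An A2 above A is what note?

A second above A lands on the letter B.
An augmented second spans 3 semitones, so A moves to pitch class 0. On the letter B that is B#.

B#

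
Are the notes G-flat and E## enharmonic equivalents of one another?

Gb is pitch class 6; E## is pitch class 6.
All spellings map to pitch class 6, so they are enharmonically equivalent.

Yes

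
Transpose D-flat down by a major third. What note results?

Bbb

A third below D lands on the letter B.
A major third spans 4 semitones, so Db moves to pitch class 9. On the letter B that is Bbb.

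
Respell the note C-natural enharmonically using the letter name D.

Plain D sits 2 semitones above C, so on the letter D the same pitch needs a double flat: Dbb.

Dbb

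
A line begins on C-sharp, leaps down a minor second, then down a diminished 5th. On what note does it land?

A minor second down from C# is B# (letter B, 1 semitone down).
A diminished fifth down from B# is E## (letter E, 6 semitones down).

E##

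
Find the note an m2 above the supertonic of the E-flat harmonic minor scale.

Gb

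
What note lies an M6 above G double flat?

Ebb

A sixth above G lands on the letter E.
A major sixth spans 9 semitones, so Gbb moves to pitch class 2. On the letter E that is Ebb.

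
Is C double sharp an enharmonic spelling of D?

Yes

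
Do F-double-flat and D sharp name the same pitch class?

Yes

Fbb is pitch class 3; D# is pitch class 3.
All spellings map to pitch class 3, so they are enharmonically equivalent.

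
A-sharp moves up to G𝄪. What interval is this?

major seventh

Counting letters A–B–C–D–E–F–G gives a seventh.
A#→G## = 11 semitones, exactly the major seventh.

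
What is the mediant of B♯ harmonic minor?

Degree 3 takes the letter 2 steps above B, which is D.
In harmonic minor, degree 3 sits 3 semitones above the tonic. B# + 3 semitones is pitch class 3, spelled on D as D#.

D#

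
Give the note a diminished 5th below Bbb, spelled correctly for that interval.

Eb

B down a perfect fifth is E, so the target letter is E.
From Bbb, a diminished fifth is 6 semitones down: Eb.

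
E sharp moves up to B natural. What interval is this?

Counting letters E–F–G–A–B gives a fifth.
E#→B = 6 semitones, 1 narrower than the perfect fifth (7), so diminished.

diminished fifth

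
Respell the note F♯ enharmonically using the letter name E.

E##

F# is pitch class 6. The letter E alone is pitch class 4.
To reach pitch class 6 from E requires an offset of +2 semitones, i.e. double sharp: E##.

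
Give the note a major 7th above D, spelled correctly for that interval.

D up a major seventh is C#, so the target letter is C.
From D, a major seventh is 11 semitones up: C#.

C#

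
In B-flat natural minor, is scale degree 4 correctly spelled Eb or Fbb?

Eb

Each scale degree takes a distinct letter name. Degree 4 of a scale on B must use the letter E.
Eb and Fbb are enharmonically the same pitch, but only Eb uses the letter E, so it is the correct spelling here.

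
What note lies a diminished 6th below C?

E#

A sixth below C lands on the letter E.
A diminished sixth spans 7 semitones, so C moves to pitch class 5. On the letter E that is E#.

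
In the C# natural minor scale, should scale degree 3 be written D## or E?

E

Each scale degree takes a distinct letter name. Degree 3 of a scale on C must use the letter E.
E and D## are enharmonically the same pitch, but only E uses the letter E, so it is the correct spelling here.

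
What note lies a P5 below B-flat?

Eb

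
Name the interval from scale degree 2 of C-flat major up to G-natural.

Scale degree 2 of Cb major is Db.
Db up to G: letters D→G make it a fourth; 6 semitones makes it augmented.

augmented fourth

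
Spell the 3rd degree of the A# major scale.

The A# major scale runs A# B# C## D# E# F## G##.
Degree 3 is C##.

C##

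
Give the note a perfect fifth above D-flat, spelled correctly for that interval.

Ab

D up a perfect fifth is A, so the target letter is A.
From Db, a perfect fifth is 7 semitones up: Ab.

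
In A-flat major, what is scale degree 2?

Bb

Degree 2 takes the letter 1 step above A, which is B.
In major, degree 2 sits 2 semitones above the tonic. Ab + 2 semitones is pitch class 10, spelled on B as Bb.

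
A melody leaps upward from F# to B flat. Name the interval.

The letter names run F→B, a span of 3 letter steps, so the interval is some kind of fourth.
F# to Bb is 4 semitones. A perfect fourth is 5, so 4 makes it diminished.

diminished fourth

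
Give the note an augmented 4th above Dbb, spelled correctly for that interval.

Gb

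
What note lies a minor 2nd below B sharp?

A##

A second below B lands on the letter A.
A minor second spans 1 semitone, so B# moves to pitch class 11. On the letter A that is A##.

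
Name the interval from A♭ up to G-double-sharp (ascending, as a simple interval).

doubly augmented seventh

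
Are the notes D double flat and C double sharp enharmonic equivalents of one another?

Dbb is pitch class 0; C## is pitch class 2.
The pitch classes differ (0 vs. 2), so they are not enharmonic equivalents.

No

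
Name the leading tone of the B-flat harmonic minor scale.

A

The Bb harmonic minor scale runs Bb C Db Eb F Gb A.
Degree 7 is A.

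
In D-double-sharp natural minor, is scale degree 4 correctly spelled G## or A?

Each scale degree takes a distinct letter name. Degree 4 of a scale on D must use the letter G.
G## and A are enharmonically the same pitch, but only G## uses the letter G, so it is the correct spelling here.

G##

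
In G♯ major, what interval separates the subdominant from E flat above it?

The subdominant of G# major is C#.
C# up to Eb: letters C→E make it a third; 2 semitones makes it diminished.

diminished third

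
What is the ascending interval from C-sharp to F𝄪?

augmented fourth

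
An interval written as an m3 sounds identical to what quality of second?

A minor third spans 3 semitones.
A second spanning 3 semitones is augmented (the major second is 2).

augmented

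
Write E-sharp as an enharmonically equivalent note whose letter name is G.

E# is pitch class 5. The letter G alone is pitch class 7.
To reach pitch class 5 from G requires an offset of -2 semitones, i.e. double flat: Gbb.

Gbb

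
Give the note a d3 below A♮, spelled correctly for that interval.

F##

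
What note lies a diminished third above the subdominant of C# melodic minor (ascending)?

The subdominant of C# melodic minor (ascending) is F#.
A diminished third (2 semitones) above F# lands on the letter A, giving Ab.

Ab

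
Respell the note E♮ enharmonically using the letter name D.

D##

Plain D sits 2 semitones below E, so on the letter D the same pitch needs a double sharp: D##.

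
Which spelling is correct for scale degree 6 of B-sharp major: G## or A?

G##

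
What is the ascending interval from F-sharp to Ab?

diminished third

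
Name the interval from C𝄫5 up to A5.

doubly augmented sixth

The letter names run C→A, a span of 5 letter steps, so the interval is some kind of sixth.
Cbb to A is 11 semitones. A major sixth is 9, so 11 makes it doubly augmented.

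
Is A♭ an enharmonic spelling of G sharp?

Yes

Ab = pitch class 8 and G# = pitch class 8 — the same pitch class, so they are enharmonic equivalents.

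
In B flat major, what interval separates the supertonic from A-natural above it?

The supertonic of Bb major is C.
C up to A: letters C→A make it a sixth; 9 semitones makes it major.

major sixth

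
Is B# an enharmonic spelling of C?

B# is pitch class 0; C is pitch class 0.
All spellings map to pitch class 0, so they are enharmonically equivalent.

Yes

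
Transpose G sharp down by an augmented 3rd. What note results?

Eb

G down a major third is Eb, so the target letter is E.
From G#, an augmented third is 5 semitones down: Eb.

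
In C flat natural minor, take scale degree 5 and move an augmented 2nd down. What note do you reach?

Fbb

Scale degree 5 of Cb natural minor is Gb.
An augmented second (3 semitones) below Gb lands on the letter F, giving Fbb.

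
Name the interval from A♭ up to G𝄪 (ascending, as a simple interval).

doubly augmented seventh

Counting letters A–B–C–D–E–F–G gives a seventh.
Ab→G## = 13 semitones, 2 wider than the major seventh (11), so doubly augmented.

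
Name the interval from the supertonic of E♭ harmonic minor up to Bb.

The supertonic of Eb harmonic minor is F.
F up to Bb: letters F→B make it a fourth; 5 semitones makes it perfect.

perfect fourth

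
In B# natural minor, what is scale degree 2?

C##

The B# natural minor scale runs B# C## D# E# F## G# A#.
Degree 2 is C##.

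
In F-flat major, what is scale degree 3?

Degree 3 takes the letter 2 steps above F, which is A.
In major, degree 3 sits 4 semitones above the tonic. Fb + 4 semitones is pitch class 8, spelled on A as Ab.

Ab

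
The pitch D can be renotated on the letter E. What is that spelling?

Plain E sits 2 semitones above D, so on the letter E the same pitch needs a double flat: Ebb.

Ebb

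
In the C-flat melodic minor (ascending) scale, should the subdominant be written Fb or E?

Each scale degree takes a distinct letter name. Degree 4 of a scale on C must use the letter F.
Fb and E are enharmonically the same pitch, but only Fb uses the letter F, so it is the correct spelling here.

Fb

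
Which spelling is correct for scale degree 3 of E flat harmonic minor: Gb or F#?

Gb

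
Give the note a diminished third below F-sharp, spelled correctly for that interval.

D##

A third below F lands on the letter D.
A diminished third spans 2 semitones, so F# moves to pitch class 4. On the letter D that is D##.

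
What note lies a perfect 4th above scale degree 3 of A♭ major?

F

Scale degree 3 of Ab major is C.
A perfect fourth (5 semitones) above C lands on the letter F, giving F.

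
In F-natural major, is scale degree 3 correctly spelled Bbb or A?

Each scale degree takes a distinct letter name. Degree 3 of a scale on F must use the letter A.
A and Bbb are enharmonically the same pitch, but only A uses the letter A, so it is the correct spelling here.

A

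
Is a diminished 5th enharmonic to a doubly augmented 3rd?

A diminished fifth spans 6 semitones; a doubly augmented third spans 6.
They are enharmonically equivalent.

Yes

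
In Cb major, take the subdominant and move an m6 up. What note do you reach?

Dbb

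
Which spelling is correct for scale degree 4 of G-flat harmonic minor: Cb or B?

Each scale degree takes a distinct letter name. Degree 4 of a scale on G must use the letter C.
Cb and B are enharmonically the same pitch, but only Cb uses the letter C, so it is the correct spelling here.

Cb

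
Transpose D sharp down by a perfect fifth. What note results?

G#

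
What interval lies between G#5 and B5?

minor third

The letter names run G→B, a span of 2 letter steps, so the interval is some kind of third.
G# to B is 3 semitones. A major third is 4, so 3 makes it minor.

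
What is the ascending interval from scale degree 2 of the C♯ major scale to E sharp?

major second

Scale degree 2 of C# major is D#.
D# up to E#: letters D→E make it a second; 2 semitones makes it major.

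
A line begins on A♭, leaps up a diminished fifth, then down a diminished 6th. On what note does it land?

A diminished fifth up from Ab is Ebb (letter E, 6 semitones up).
A diminished sixth down from Ebb is G (letter G, 7 semitones down).

G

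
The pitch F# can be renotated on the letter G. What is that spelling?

Gb

F# is pitch class 6. The letter G alone is pitch class 7.
To reach pitch class 6 from G requires an offset of -1 semitone, i.e. flat: Gb.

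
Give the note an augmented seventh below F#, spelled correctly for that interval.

Gb

F down a major seventh is Gb, so the target letter is G.
From F#, an augmented seventh is 12 semitones down: Gb.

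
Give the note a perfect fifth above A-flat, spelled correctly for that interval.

Eb

A fifth above A lands on the letter E.
A perfect fifth spans 7 semitones, so Ab moves to pitch class 3. On the letter E that is Eb.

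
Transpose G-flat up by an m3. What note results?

A third above G lands on the letter B.
A minor third spans 3 semitones, so Gb moves to pitch class 9. On the letter B that is Bbb.

Bbb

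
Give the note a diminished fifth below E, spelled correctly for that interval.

A#

A fifth below E lands on the letter A.
A diminished fifth spans 6 semitones, so E moves to pitch class 10. On the letter A that is A#.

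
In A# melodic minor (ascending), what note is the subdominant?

Degree 4 takes the letter 3 steps above A, which is D.
In melodic minor (ascending), degree 4 sits 5 semitones above the tonic. A# + 5 semitones is pitch class 3, spelled on D as D#.

D#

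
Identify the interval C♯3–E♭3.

Counting letters C–D–E gives a third.
C#→Eb = 2 semitones, 2 narrower than the major third (4), so diminished.

diminished third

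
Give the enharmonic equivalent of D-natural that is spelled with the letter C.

C##

Plain C sits 2 semitones below D, so on the letter C the same pitch needs a double sharp: C##.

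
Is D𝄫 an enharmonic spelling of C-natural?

Yes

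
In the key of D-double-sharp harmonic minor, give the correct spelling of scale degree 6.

B#

Degree 6 takes the letter 5 steps above D, which is B.
In harmonic minor, degree 6 sits 8 semitones above the tonic. D## + 8 semitones is pitch class 0, spelled on B as B#.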